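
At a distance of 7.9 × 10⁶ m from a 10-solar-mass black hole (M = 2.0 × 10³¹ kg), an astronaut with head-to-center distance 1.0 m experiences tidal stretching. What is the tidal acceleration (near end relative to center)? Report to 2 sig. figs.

5.4 m/s²

a_tidal = 2GMr/d³
        = 2 × (6.674 × 10⁻¹¹) × (2.0 × 10³¹) × (1.0) / (7.9 × 10⁶)³
        = 5.4 m/s²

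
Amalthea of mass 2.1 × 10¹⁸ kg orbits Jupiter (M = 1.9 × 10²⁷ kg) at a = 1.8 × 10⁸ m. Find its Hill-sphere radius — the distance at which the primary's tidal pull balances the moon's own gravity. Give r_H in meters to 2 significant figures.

r_H ≈ a (m/3M)^(1/3)
    = (1.8 × 10⁸) × (2.1 × 10¹⁸ / (3 × 1.9 × 10²⁷))^(1/3)
    = 1.3 × 10⁵ m

1.3 × 10⁵ m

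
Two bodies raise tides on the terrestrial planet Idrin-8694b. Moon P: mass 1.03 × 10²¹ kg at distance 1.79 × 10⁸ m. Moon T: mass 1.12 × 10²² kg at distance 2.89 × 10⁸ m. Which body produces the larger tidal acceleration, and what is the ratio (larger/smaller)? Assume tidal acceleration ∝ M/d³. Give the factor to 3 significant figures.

Moon T, by a factor of ≈ 2.58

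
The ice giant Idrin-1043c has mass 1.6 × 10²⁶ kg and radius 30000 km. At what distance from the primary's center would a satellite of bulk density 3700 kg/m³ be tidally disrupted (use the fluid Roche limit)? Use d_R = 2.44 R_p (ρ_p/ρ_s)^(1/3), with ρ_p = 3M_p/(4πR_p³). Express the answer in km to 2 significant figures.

53000 km

ρ_p = 3M_p/(4πR_p³) = 3 × (1.6 × 10²⁶) / (4π × (3.0 × 10⁷ m)³) = 1400 kg/m³
d_R = 2.44 × 30000 km × (1400/3700)^(1/3)
    = 53000 km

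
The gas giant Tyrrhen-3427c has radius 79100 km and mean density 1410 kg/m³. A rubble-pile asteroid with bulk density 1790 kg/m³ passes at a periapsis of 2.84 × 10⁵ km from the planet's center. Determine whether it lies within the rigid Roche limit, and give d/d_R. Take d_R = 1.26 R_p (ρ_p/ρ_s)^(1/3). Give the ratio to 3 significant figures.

d_R = 1.26 × (79100 km) × (1410/1790)^(1/3) = 92050 km
d/d_R = (2.84 × 10⁵) / (92050) = 3.09
Since d/d_R > 1, the body is outside the Roche limit.

outside; d/d_R ≈ 3.09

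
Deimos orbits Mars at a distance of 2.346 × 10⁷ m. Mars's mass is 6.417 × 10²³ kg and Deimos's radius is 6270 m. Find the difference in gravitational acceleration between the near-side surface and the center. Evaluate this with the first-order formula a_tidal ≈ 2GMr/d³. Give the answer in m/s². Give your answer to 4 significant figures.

4.159 × 10⁻⁵ m/s²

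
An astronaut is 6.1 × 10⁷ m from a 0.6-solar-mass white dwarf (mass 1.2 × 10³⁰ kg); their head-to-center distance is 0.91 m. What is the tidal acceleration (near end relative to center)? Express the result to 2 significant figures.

6.4 × 10⁻⁴ m/s²

Differencing GM/(d−r)² and GM/d² to first order in r/d gives 2GMr/d³.
Δa = 2GMr/d³
   = 2 × (6.674 × 10⁻¹¹) × (1.2 × 10³⁰) × (0.91) / (6.1 × 10⁷)³
   = 6.4 × 10⁻⁴ m/s²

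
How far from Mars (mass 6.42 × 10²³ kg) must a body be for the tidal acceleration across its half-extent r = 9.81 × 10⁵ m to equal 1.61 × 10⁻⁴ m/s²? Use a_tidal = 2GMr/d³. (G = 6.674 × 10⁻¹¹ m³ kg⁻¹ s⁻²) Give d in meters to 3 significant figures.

2GMr/d³ = a_tidal  ⇒  d = (2GMr / a_tidal)^(1/3)
d = (2 × 6.674×10⁻¹¹ × (6.42 × 10²³) × (9.81 × 10⁵) / (1.61 × 10⁻⁴))^(1/3)
  = 8.05 × 10⁷ m

8.05 × 10⁷ m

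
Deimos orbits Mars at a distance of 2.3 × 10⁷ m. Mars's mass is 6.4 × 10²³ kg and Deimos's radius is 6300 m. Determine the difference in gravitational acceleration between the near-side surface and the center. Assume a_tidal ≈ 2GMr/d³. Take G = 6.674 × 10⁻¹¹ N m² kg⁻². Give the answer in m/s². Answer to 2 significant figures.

4.4 × 10⁻⁵ m/s²

a_tidal = 2GMr/d³
        = 2 × (6.674 × 10⁻¹¹) × (6.4 × 10²³) × (6300) / (2.3 × 10⁷)³
        = 4.4 × 10⁻⁵ m/s²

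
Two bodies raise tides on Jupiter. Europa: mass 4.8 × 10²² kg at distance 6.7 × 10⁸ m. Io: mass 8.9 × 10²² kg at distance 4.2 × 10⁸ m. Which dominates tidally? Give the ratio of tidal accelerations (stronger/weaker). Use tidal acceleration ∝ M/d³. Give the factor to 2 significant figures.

Compare M/d³ for the two perturbers:
Europa: (4.8 × 10²²) / (6.7 × 10⁸)³ = 1.596 × 10⁻⁴
Io: (8.9 × 10²²) / (4.2 × 10⁸)³ = 1.201 × 10⁻³
Ratio (larger/smaller) = 7.5

Io, by a factor of ≈ 7.5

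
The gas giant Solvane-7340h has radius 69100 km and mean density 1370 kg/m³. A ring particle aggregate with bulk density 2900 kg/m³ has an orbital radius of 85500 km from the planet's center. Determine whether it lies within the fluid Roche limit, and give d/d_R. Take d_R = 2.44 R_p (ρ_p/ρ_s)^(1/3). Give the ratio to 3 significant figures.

inside; d/d_R ≈ 0.651

d_R = 2.44 × (69100 km) × (1370/2900)^(1/3) = 1.313 × 10⁵ km
d/d_R = (85500) / (1.313 × 10⁵) = 0.651
Since d/d_R < 1, the body is inside the Roche limit.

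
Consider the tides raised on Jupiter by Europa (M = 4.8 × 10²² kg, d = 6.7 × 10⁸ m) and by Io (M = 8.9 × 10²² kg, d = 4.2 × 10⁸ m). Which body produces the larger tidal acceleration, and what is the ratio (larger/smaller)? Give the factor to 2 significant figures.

Io, by a factor of ≈ 7.5

Tidal acceleration ∝ M/d³, so compare M/d³ for each.
Europa: (4.8 × 10²²) / (6.7 × 10⁸)³ = 1.596 × 10⁻⁴
Io: (8.9 × 10²²) / (4.2 × 10⁸)³ = 1.201 × 10⁻³
Ratio (larger/smaller) = 7.5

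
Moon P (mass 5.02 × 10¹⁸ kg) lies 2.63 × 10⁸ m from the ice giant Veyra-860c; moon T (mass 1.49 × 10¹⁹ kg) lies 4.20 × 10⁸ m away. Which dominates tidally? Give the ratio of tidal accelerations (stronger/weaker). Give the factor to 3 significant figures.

Tidal acceleration ∝ M/d³, so compare M/d³ for each.
Moon P: (5.02 × 10¹⁸) / (2.63 × 10⁸)³ = 2.760 × 10⁻⁷
Moon T: (1.49 × 10¹⁹) / (4.20 × 10⁸)³ = 2.011 × 10⁻⁷
Ratio (larger/smaller) = 1.37

Moon P, by a factor of ≈ 1.37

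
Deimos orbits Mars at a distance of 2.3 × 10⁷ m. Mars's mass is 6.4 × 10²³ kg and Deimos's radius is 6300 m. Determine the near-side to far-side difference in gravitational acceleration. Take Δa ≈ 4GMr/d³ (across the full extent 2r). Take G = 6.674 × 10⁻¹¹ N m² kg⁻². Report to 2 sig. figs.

8.8 × 10⁻⁵ m/s²

Δg = 4GMr/d³
   = 4 × (6.674 × 10⁻¹¹) × (6.4 × 10²³) × (6300) / (2.3 × 10⁷)³
   = 8.8 × 10⁻⁵ m/s²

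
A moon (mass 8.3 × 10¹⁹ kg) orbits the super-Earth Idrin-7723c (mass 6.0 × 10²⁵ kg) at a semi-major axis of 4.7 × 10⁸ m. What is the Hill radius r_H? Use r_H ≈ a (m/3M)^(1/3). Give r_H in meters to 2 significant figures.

3.6 × 10⁶ m

r_H ≈ a (m/3M)^(1/3)
    = (4.7 × 10⁸) × (8.3 × 10¹⁹ / (3 × 6.0 × 10²⁵))^(1/3)
    = 3.6 × 10⁶ m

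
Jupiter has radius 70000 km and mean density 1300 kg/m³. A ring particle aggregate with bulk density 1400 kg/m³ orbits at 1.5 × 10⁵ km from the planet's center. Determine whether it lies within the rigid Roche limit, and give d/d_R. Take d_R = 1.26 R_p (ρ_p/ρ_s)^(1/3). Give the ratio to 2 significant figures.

outside; d/d_R ≈ 1.7

d_R = 1.26 × (70000 km) × (1300/1400)^(1/3) = 86050 km
d/d_R = (1.5 × 10⁵) / (86050) = 1.7
Since d/d_R > 1, the body is outside the Roche limit.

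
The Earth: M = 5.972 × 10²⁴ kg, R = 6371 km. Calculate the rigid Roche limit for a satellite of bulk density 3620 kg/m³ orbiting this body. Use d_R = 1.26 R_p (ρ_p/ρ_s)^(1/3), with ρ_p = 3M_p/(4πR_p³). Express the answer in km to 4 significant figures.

9236 km

ρ_p = 3M_p/(4πR_p³) = 3 × (5.972 × 10²⁴) / (4π × (6.371 × 10⁶ m)³) = 5513 kg/m³
d_R = 1.26 × 6371 km × (5513/3620)^(1/3)
    = 9236 km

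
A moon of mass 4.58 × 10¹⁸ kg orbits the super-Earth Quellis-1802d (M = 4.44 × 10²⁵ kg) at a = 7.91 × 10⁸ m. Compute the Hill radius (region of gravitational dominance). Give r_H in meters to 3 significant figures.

r_H ≈ a (m/3M)^(1/3)
    = (7.91 × 10⁸) × (4.58 × 10¹⁸ / (3 × 4.44 × 10²⁵))^(1/3)
    = 2.57 × 10⁶ m

2.57 × 10⁶ m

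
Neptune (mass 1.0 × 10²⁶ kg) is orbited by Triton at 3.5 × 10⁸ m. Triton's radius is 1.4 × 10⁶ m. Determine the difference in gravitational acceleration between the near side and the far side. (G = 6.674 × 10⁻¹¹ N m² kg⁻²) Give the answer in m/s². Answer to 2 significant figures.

8.7 × 10⁻⁴ m/s²

a_tidal = 4GMr/d³
        = 4 × (6.674 × 10⁻¹¹) × (1.0 × 10²⁶) × (1.4 × 10⁶) / (3.5 × 10⁸)³
        = 8.7 × 10⁻⁴ m/s²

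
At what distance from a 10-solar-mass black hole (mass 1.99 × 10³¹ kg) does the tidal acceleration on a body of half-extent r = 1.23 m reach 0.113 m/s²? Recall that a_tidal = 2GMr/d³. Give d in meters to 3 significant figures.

3.07 × 10⁷ m

2GMr/d³ = a_tidal  ⇒  d = (2GMr / a_tidal)^(1/3)
d = (2 × 6.674×10⁻¹¹ × (1.99 × 10³¹) × (1.23) / (0.113))^(1/3)
  = 3.07 × 10⁷ m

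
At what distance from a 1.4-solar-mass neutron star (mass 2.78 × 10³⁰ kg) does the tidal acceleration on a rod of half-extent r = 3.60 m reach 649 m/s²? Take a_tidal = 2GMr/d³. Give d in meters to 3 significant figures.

2GMr/d³ = a_tidal  ⇒  d = (2GMr / a_tidal)^(1/3)
d = (2 × 6.674×10⁻¹¹ × (2.78 × 10³⁰) × (3.60) / (649))^(1/3)
  = 1.27 × 10⁶ m

1.27 × 10⁶ m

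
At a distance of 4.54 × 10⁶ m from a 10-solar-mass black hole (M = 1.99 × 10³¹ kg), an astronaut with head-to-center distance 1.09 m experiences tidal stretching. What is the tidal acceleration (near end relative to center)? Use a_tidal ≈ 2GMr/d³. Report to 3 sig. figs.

3.09 × 10¹ m/s²

Δg = 2GMr/d³
   = 2 × (6.674 × 10⁻¹¹) × (1.99 × 10³¹) × (1.09) / (4.54 × 10⁶)³
   = 3.09 × 10¹ m/s²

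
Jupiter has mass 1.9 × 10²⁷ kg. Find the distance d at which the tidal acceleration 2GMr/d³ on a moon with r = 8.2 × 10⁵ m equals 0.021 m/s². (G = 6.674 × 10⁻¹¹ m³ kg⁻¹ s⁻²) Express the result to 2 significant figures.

2.1 × 10⁸ m

2GMr/d³ = a_tidal  ⇒  d = (2GMr / a_tidal)^(1/3)
d = (2 × 6.674×10⁻¹¹ × (1.9 × 10²⁷) × (8.2 × 10⁵) / (0.021))^(1/3)
  = 2.1 × 10⁸ m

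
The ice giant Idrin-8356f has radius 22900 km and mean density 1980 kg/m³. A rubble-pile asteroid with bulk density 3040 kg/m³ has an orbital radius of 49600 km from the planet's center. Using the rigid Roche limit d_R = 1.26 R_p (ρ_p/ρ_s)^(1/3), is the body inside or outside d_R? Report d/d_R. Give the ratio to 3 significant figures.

d_R = 1.26 × (22900 km) × (1980/3040)^(1/3) = 25010 km
d/d_R = (49600) / (25010) = 1.98
Since d/d_R > 1, the body is outside the Roche limit.

outside; d/d_R ≈ 1.98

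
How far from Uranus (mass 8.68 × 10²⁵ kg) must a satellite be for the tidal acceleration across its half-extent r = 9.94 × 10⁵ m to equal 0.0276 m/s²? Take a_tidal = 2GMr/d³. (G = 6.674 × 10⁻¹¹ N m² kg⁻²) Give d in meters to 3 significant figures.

7.47 × 10⁷ m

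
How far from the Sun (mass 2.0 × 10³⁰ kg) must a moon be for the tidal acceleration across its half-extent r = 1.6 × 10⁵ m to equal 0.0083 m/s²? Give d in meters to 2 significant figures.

1.7 × 10⁹ m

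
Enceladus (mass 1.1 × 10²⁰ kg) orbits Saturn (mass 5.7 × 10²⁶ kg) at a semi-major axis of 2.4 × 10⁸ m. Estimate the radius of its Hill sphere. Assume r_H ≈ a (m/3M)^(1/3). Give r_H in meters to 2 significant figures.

9.6 × 10⁵ m

r_H ≈ a (m/3M)^(1/3)
    = (2.4 × 10⁸) × (1.1 × 10²⁰ / (3 × 5.7 × 10²⁶))^(1/3)
    = 9.6 × 10⁵ m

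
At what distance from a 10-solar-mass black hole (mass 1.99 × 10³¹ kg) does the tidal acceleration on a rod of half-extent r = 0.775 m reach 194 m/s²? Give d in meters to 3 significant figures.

2.20 × 10⁶ m

2GMr/d³ = a_tidal  ⇒  d = (2GMr / a_tidal)^(1/3)
d = (2 × 6.674×10⁻¹¹ × (1.99 × 10³¹) × (0.775) / (194))^(1/3)
  = 2.20 × 10⁶ m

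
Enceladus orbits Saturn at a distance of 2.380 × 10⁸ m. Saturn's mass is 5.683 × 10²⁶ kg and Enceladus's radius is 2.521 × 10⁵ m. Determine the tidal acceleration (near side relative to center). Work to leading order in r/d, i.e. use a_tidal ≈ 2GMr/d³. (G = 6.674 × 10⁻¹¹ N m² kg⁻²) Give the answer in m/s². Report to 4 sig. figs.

Since r ≪ d, expand the inverse-square field across one radius to get the leading 2GMr/d³ term.
Δg = 2GMr/d³
   = 2 × (6.674 × 10⁻¹¹) × (5.683 × 10²⁶) × (2.521 × 10⁵) / (2.380 × 10⁸)³
   = 1.419 × 10⁻³ m/s²

1.419 × 10⁻³ m/s²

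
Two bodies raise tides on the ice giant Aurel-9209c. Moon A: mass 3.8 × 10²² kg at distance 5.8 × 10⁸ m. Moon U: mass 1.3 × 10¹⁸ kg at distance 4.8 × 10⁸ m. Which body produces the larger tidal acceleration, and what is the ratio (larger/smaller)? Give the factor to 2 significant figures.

Tidal acceleration ∝ M/d³, so compare M/d³ for each.
Moon A: (3.8 × 10²²) / (5.8 × 10⁸)³ = 1.948 × 10⁻⁴
Moon U: (1.3 × 10¹⁸) / (4.8 × 10⁸)³ = 1.175 × 10⁻⁸
Ratio (larger/smaller) = 17000

Moon A, by a factor of ≈ 17000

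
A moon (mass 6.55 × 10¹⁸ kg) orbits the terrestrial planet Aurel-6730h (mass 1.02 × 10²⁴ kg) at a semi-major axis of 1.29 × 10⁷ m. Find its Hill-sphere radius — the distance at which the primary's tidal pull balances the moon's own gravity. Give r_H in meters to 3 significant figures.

1.66 × 10⁵ m

r_H ≈ a (m/3M)^(1/3)
    = (1.29 × 10⁷) × (6.55 × 10¹⁸ / (3 × 1.02 × 10²⁴))^(1/3)
    = 1.66 × 10⁵ m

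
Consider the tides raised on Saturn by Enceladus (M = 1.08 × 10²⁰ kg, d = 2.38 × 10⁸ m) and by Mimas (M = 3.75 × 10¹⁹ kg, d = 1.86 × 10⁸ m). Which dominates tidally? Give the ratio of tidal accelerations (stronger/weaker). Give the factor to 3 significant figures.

Enceladus, by a factor of ≈ 1.37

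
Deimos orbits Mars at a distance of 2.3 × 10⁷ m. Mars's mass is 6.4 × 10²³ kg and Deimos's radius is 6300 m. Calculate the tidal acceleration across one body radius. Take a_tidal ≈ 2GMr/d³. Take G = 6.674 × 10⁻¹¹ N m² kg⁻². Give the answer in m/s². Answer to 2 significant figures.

4.4 × 10⁻⁵ m/s²

Δg = 2GMr/d³
   = 2 × (6.674 × 10⁻¹¹) × (6.4 × 10²³) × (6300) / (2.3 × 10⁷)³
   = 4.4 × 10⁻⁵ m/s²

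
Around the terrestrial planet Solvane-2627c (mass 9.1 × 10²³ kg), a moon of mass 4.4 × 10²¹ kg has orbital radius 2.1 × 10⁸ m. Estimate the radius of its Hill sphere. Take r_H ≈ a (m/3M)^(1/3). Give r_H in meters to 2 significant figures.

2.5 × 10⁷ m

r_H ≈ a (m/3M)^(1/3)
    = (2.1 × 10⁸) × (4.4 × 10²¹ / (3 × 9.1 × 10²³))^(1/3)
    = 2.5 × 10⁷ m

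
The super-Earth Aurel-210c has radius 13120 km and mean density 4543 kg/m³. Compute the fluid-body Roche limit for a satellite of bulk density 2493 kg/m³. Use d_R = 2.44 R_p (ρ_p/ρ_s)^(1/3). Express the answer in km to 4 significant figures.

39100 km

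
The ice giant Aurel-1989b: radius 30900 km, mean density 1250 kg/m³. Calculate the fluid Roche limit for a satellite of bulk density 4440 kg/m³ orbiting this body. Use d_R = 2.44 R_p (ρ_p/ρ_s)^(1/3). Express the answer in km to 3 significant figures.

d_R = 2.44 × 30900 km × (1250/4440)^(1/3)
    = 49400 km

49400 km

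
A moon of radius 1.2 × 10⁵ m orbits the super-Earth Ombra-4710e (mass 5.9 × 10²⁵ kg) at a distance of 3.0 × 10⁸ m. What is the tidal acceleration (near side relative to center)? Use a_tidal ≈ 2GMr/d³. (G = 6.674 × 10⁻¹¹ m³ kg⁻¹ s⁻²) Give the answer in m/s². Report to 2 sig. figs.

Δg = 2GMr/d³
   = 2 × (6.674 × 10⁻¹¹) × (5.9 × 10²⁵) × (1.2 × 10⁵) / (3.0 × 10⁸)³
   = 3.5 × 10⁻⁵ m/s²

3.5 × 10⁻⁵ m/s²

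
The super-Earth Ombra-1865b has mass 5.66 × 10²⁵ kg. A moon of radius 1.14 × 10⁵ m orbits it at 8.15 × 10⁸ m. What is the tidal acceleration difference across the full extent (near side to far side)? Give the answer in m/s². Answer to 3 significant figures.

The field gradient is 2GM/d³; across the full diameter 2r the difference is 4GMr/d³.
a_tidal = 4GMr/d³
        = 4 × (6.674 × 10⁻¹¹) × (5.66 × 10²⁵) × (1.14 × 10⁵) / (8.15 × 10⁸)³
        = 3.18 × 10⁻⁶ m/s²

3.18 × 10⁻⁶ m/s²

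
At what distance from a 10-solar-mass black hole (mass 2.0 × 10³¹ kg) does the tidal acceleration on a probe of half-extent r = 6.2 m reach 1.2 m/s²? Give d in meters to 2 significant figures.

2.4 × 10⁷ m

2GMr/d³ = a_tidal  ⇒  d = (2GMr / a_tidal)^(1/3)
d = (2 × 6.674×10⁻¹¹ × (2.0 × 10³¹) × (6.2) / (1.2))^(1/3)
  = 2.4 × 10⁷ m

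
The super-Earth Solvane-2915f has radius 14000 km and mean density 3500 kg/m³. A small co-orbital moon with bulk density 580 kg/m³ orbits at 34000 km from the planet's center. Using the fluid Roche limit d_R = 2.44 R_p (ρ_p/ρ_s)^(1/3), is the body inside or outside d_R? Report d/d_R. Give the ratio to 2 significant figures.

inside; d/d_R ≈ 0.55

d_R = 2.44 × (14000 km) × (3500/580)^(1/3) = 62190 km
d/d_R = (34000) / (62190) = 0.55
Since d/d_R < 1, the body is inside the Roche limit.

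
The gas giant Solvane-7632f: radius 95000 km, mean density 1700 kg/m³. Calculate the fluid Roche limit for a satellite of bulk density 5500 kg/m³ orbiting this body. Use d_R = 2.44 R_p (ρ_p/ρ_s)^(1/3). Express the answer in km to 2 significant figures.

1.6 × 10⁵ km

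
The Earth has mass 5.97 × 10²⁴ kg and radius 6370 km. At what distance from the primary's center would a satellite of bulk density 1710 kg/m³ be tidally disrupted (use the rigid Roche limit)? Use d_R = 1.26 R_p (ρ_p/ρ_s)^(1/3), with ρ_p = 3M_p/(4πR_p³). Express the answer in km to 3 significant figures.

ρ_p = 3M_p/(4πR_p³) = 3 × (5.97 × 10²⁴) / (4π × (6.37 × 10⁶ m)³) = 5510 kg/m³
d_R = 1.26 × 6370 km × (5510/1710)^(1/3)
    = 11900 km

11900 km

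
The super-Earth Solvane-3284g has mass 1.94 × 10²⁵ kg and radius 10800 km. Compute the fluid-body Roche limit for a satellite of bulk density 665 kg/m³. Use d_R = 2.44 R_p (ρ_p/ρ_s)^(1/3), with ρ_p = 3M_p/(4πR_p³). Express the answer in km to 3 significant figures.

46600 km

ρ_p = 3M_p/(4πR_p³) = 3 × (1.94 × 10²⁵) / (4π × (1.08 × 10⁷ m)³) = 3680 kg/m³
d_R = 2.44 × 10800 km × (3680/665)^(1/3)
    = 46600 km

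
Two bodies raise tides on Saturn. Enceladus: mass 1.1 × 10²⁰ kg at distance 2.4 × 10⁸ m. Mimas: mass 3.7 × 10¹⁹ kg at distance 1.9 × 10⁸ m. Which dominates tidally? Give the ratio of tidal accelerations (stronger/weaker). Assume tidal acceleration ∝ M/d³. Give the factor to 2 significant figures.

Enceladus, by a factor of ≈ 1.5

Compare M/d³ for the two perturbers:
Enceladus: (1.1 × 10²⁰) / (2.4 × 10⁸)³ = 7.957 × 10⁻⁶
Mimas: (3.7 × 10¹⁹) / (1.9 × 10⁸)³ = 5.394 × 10⁻⁶
Ratio (larger/smaller) = 1.5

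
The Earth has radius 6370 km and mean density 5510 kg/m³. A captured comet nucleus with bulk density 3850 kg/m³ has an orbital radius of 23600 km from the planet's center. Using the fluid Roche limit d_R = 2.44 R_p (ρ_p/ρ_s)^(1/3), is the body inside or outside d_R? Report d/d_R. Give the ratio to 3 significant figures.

d_R = 2.44 × (6370 km) × (5510/3850)^(1/3) = 17520 km
d/d_R = (23600) / (17520) = 1.35
Since d/d_R > 1, the body is outside the Roche limit.

outside; d/d_R ≈ 1.35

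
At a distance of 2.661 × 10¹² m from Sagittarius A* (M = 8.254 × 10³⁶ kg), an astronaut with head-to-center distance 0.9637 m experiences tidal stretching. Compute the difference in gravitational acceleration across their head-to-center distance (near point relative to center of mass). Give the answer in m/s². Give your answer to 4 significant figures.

5.635 × 10⁻¹¹ m/s²

The tidal stretch is the gradient of GM/d² times the body's extent r, hence the 1/d³ dependence.
Δg = 2GMr/d³
   = 2 × (6.674 × 10⁻¹¹) × (8.254 × 10³⁶) × (0.9637) / (2.661 × 10¹²)³
   = 5.635 × 10⁻¹¹ m/s²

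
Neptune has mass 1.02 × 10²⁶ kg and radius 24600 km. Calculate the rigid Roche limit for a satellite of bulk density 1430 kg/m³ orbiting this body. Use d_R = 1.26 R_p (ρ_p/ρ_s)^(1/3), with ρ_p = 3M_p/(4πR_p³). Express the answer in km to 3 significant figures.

ρ_p = 3M_p/(4πR_p³) = 3 × (1.02 × 10²⁶) / (4π × (2.46 × 10⁷ m)³) = 1640 kg/m³
d_R = 1.26 × 24600 km × (1640/1430)^(1/3)
    = 32400 km

32400 km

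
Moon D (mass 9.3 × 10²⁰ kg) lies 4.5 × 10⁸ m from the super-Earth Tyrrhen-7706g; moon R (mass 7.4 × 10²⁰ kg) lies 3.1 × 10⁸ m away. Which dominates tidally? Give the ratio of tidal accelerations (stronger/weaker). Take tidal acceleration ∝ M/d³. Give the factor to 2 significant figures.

Moon R, by a factor of ≈ 2.4

Compare M/d³ for the two perturbers:
Moon D: (9.3 × 10²⁰) / (4.5 × 10⁸)³ = 1.021 × 10⁻⁵
Moon R: (7.4 × 10²⁰) / (3.1 × 10⁸)³ = 2.484 × 10⁻⁵
Ratio (larger/smaller) = 2.4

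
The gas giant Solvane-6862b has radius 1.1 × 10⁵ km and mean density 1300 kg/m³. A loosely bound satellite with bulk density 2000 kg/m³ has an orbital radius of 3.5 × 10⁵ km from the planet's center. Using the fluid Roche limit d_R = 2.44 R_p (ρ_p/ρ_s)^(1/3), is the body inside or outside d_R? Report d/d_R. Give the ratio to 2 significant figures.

outside; d/d_R ≈ 1.5

d_R = 2.44 × (1.1 × 10⁵ km) × (1300/2000)^(1/3) = 2.325 × 10⁵ km
d/d_R = (3.5 × 10⁵) / (2.325 × 10⁵) = 1.5
Since d/d_R > 1, the body is outside the Roche limit.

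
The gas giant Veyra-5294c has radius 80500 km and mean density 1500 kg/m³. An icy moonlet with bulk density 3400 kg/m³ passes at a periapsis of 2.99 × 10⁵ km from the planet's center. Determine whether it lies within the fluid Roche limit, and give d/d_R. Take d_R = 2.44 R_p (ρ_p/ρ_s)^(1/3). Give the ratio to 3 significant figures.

d_R = 2.44 × (80500 km) × (1500/3400)^(1/3) = 1.495 × 10⁵ km
d/d_R = (2.99 × 10⁵) / (1.495 × 10⁵) = 2.00
Since d/d_R > 1, the body is outside the Roche limit.

outside; d/d_R ≈ 2.00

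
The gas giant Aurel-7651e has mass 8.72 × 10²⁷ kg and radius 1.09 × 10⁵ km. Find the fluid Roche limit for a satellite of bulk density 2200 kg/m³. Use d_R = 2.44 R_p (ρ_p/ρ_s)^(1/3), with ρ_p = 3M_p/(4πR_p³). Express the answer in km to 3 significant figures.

ρ_p = 3M_p/(4πR_p³) = 3 × (8.72 × 10²⁷) / (4π × (1.09 × 10⁸ m)³) = 1610 kg/m³
d_R = 2.44 × 1.09 × 10⁵ km × (1610/2200)^(1/3)
    = 2.40 × 10⁵ km

2.40 × 10⁵ km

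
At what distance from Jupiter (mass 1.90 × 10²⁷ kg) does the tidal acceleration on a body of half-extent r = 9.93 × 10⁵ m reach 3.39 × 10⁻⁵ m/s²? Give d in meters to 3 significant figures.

1.95 × 10⁹ m

2GMr/d³ = a_tidal  ⇒  d = (2GMr / a_tidal)^(1/3)
d = (2 × 6.674×10⁻¹¹ × (1.90 × 10²⁷) × (9.93 × 10⁵) / (3.39 × 10⁻⁵))^(1/3)
  = 1.95 × 10⁹ m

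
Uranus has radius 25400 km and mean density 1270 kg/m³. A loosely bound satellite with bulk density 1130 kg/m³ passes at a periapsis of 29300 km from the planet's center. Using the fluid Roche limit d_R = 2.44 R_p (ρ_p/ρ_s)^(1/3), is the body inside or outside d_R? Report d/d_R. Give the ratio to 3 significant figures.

inside; d/d_R ≈ 0.455

d_R = 2.44 × (25400 km) × (1270/1130)^(1/3) = 64440 km
d/d_R = (29300) / (64440) = 0.455
Since d/d_R < 1, the body is inside the Roche limit.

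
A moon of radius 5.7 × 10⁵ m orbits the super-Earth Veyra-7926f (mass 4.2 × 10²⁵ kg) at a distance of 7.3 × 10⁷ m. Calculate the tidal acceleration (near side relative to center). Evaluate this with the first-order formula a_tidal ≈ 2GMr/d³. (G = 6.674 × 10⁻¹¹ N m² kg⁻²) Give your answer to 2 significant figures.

8.2 × 10⁻³ m/s²

The tidal stretch is the gradient of GM/d² times the body's extent r, hence the 1/d³ dependence.
a_tidal = 2GMr/d³
        = 2 × (6.674 × 10⁻¹¹) × (4.2 × 10²⁵) × (5.7 × 10⁵) / (7.3 × 10⁷)³
        = 8.2 × 10⁻³ m/s²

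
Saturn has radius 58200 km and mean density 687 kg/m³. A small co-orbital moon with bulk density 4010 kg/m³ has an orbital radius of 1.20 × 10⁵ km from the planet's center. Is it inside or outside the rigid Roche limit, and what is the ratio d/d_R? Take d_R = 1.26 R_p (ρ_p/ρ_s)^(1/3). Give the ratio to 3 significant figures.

d_R = 1.26 × (58200 km) × (687/4010)^(1/3) = 40730 km
d/d_R = (1.20 × 10⁵) / (40730) = 2.95
Since d/d_R > 1, the body is outside the Roche limit.

outside; d/d_R ≈ 2.95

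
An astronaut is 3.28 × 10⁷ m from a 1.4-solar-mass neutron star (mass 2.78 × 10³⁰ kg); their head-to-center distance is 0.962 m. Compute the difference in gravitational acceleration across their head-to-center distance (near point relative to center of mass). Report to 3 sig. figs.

Δg = 2GMr/d³
   = 2 × (6.674 × 10⁻¹¹) × (2.78 × 10³⁰) × (0.962) / (3.28 × 10⁷)³
   = 1.01 × 10⁻² m/s²

1.01 × 10⁻² m/s²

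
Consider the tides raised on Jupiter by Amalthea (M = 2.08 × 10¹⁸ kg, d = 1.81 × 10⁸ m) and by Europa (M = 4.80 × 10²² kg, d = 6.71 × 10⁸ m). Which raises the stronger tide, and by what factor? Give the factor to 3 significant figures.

Compare M/d³ for the two perturbers:
Amalthea: (2.08 × 10¹⁸) / (1.81 × 10⁸)³ = 3.508 × 10⁻⁷
Europa: (4.80 × 10²²) / (6.71 × 10⁸)³ = 1.589 × 10⁻⁴
Ratio (larger/smaller) = 453

Europa, by a factor of ≈ 453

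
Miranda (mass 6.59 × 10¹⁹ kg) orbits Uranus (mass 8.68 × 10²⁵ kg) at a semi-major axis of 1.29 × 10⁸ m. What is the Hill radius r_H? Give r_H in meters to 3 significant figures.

8.16 × 10⁵ m

r_H ≈ a (m/3M)^(1/3)
    = (1.29 × 10⁸) × (6.59 × 10¹⁹ / (3 × 8.68 × 10²⁵))^(1/3)
    = 8.16 × 10⁵ m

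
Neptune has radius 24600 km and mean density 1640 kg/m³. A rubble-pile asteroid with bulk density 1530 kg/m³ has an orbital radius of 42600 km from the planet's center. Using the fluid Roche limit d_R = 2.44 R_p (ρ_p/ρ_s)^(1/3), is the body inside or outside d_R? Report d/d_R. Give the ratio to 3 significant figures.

d_R = 2.44 × (24600 km) × (1640/1530)^(1/3) = 61430 km
d/d_R = (42600) / (61430) = 0.693
Since d/d_R < 1, the body is inside the Roche limit.

inside; d/d_R ≈ 0.693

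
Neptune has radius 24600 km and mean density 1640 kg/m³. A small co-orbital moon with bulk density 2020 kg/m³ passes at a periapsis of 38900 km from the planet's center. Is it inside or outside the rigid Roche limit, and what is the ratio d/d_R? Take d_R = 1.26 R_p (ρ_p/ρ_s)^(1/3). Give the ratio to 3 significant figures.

outside; d/d_R ≈ 1.35

d_R = 1.26 × (24600 km) × (1640/2020)^(1/3) = 28920 km
d/d_R = (38900) / (28920) = 1.35
Since d/d_R > 1, the body is outside the Roche limit.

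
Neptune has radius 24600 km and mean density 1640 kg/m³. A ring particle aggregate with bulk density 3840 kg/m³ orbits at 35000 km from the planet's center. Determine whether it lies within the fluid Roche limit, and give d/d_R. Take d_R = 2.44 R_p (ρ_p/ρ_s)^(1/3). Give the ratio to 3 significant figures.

inside; d/d_R ≈ 0.774

d_R = 2.44 × (24600 km) × (1640/3840)^(1/3) = 45200 km
d/d_R = (35000) / (45200) = 0.774
Since d/d_R < 1, the body is inside the Roche limit.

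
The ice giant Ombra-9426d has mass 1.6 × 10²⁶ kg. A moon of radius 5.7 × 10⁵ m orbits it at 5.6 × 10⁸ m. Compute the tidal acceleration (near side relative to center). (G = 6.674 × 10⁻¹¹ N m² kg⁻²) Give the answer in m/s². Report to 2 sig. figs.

6.9 × 10⁻⁵ m/s²

Δg = 2GMr/d³
   = 2 × (6.674 × 10⁻¹¹) × (1.6 × 10²⁶) × (5.7 × 10⁵) / (5.6 × 10⁸)³
   = 6.9 × 10⁻⁵ m/s²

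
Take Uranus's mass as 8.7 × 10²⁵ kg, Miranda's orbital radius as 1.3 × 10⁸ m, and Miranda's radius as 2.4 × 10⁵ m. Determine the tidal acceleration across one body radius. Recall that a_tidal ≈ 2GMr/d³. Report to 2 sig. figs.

Differencing GM/(d−r)² and GM/d² to first order in r/d gives 2GMr/d³.
a_tidal = 2GMr/d³
        = 2 × (6.674 × 10⁻¹¹) × (8.7 × 10²⁵) × (2.4 × 10⁵) / (1.3 × 10⁸)³
        = 1.3 × 10⁻³ m/s²

1.3 × 10⁻³ m/s²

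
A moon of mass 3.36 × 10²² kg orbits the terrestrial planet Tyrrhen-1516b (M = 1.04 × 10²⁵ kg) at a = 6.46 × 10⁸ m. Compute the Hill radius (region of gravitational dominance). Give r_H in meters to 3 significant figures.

6.62 × 10⁷ m

r_H ≈ a (m/3M)^(1/3)
    = (6.46 × 10⁸) × (3.36 × 10²² / (3 × 1.04 × 10²⁵))^(1/3)
    = 6.62 × 10⁷ m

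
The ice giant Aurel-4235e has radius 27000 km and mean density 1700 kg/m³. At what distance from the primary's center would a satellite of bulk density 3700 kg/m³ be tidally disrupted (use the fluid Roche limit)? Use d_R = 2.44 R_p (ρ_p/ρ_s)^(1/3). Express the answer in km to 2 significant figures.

d_R = 2.44 × 27000 km × (1700/3700)^(1/3)
    = 51000 km

51000 km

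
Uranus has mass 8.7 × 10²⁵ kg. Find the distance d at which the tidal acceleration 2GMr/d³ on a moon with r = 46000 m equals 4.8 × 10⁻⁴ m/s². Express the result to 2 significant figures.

2GMr/d³ = a_tidal  ⇒  d = (2GMr / a_tidal)^(1/3)
d = (2 × 6.674×10⁻¹¹ × (8.7 × 10²⁵) × (46000) / (4.8 × 10⁻⁴))^(1/3)
  = 1.0 × 10⁸ m

1.0 × 10⁸ m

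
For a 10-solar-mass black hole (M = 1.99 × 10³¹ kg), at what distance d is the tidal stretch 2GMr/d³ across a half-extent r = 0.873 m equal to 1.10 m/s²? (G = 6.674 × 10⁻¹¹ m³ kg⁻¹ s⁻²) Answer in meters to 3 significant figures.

1.28 × 10⁷ m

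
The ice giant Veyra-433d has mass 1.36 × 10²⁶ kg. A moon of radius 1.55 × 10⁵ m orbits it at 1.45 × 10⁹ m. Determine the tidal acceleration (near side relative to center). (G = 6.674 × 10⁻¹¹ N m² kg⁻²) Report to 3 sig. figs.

9.23 × 10⁻⁷ m/s²

Δa = 2GMr/d³
   = 2 × (6.674 × 10⁻¹¹) × (1.36 × 10²⁶) × (1.55 × 10⁵) / (1.45 × 10⁹)³
   = 9.23 × 10⁻⁷ m/s²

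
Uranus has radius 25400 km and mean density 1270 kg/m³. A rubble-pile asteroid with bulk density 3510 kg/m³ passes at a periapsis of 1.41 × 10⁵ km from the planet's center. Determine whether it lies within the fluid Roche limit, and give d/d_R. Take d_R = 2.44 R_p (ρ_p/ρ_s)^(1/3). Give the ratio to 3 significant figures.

outside; d/d_R ≈ 3.19

d_R = 2.44 × (25400 km) × (1270/3510)^(1/3) = 44160 km
d/d_R = (1.41 × 10⁵) / (44160) = 3.19
Since d/d_R > 1, the body is outside the Roche limit.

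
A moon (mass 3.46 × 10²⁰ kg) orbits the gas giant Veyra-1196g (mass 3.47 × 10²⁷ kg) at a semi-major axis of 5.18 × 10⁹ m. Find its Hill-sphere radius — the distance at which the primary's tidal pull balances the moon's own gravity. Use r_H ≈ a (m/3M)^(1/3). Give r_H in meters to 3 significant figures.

r_H ≈ a (m/3M)^(1/3)
    = (5.18 × 10⁹) × (3.46 × 10²⁰ / (3 × 3.47 × 10²⁷))^(1/3)
    = 1.67 × 10⁷ m

1.67 × 10⁷ m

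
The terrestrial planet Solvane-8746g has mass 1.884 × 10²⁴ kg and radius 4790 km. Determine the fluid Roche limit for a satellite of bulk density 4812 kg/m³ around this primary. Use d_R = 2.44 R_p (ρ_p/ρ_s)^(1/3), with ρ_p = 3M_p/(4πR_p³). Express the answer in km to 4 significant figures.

11070 km

ρ_p = 3M_p/(4πR_p³) = 3 × (1.884 × 10²⁴) / (4π × (4.790 × 10⁶ m)³) = 4092 kg/m³
d_R = 2.44 × 4790 km × (4092/4812)^(1/3)
    = 11070 km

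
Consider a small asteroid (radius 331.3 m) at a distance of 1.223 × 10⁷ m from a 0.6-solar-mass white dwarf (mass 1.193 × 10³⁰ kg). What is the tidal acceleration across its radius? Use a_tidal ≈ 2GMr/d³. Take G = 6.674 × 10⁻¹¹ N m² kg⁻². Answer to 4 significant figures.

2.884 × 10¹ m/s²

The tidal stretch is the gradient of GM/d² times the body's extent r, hence the 1/d³ dependence.
Δa = 2GMr/d³
   = 2 × (6.674 × 10⁻¹¹) × (1.193 × 10³⁰) × (331.3) / (1.223 × 10⁷)³
   = 2.884 × 10¹ m/s²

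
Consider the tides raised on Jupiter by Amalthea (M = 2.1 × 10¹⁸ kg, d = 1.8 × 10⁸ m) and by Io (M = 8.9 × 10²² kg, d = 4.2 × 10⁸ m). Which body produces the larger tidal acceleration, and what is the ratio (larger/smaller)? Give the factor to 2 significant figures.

Tidal stretch scales as M/d³; compute that for each body.
Amalthea: (2.1 × 10¹⁸) / (1.8 × 10⁸)³ = 3.601 × 10⁻⁷
Io: (8.9 × 10²²) / (4.2 × 10⁸)³ = 1.201 × 10⁻³
Ratio (larger/smaller) = 3300

Io, by a factor of ≈ 3300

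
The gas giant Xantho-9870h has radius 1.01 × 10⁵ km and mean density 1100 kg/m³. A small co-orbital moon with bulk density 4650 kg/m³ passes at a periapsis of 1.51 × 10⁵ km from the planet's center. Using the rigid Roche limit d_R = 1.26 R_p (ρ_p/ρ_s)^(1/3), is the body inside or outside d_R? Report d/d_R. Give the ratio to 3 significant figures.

outside; d/d_R ≈ 1.92

d_R = 1.26 × (1.01 × 10⁵ km) × (1100/4650)^(1/3) = 78710 km
d/d_R = (1.51 × 10⁵) / (78710) = 1.92
Since d/d_R > 1, the body is outside the Roche limit.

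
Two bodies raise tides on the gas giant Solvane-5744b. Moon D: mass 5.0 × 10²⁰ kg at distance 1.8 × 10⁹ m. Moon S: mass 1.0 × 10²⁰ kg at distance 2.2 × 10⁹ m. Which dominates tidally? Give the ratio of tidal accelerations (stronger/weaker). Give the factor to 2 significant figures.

The tide-raising term goes as M/d³ (the gradient of a 1/d² field).
Moon D: (5.0 × 10²⁰) / (1.8 × 10⁹)³ = 8.573 × 10⁻⁸
Moon S: (1.0 × 10²⁰) / (2.2 × 10⁹)³ = 9.391 × 10⁻⁹
Ratio (larger/smaller) = 9.1

Moon D, by a factor of ≈ 9.1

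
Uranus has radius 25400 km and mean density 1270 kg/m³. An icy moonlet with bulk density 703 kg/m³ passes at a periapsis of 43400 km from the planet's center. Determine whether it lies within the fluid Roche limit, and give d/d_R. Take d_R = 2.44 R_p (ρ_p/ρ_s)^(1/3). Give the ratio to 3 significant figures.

d_R = 2.44 × (25400 km) × (1270/703)^(1/3) = 75480 km
d/d_R = (43400) / (75480) = 0.575
Since d/d_R < 1, the body is inside the Roche limit.

inside; d/d_R ≈ 0.575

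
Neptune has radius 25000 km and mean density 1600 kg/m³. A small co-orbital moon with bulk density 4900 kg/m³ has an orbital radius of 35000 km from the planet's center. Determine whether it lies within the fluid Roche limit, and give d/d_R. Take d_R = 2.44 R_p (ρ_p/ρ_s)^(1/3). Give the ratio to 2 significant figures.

d_R = 2.44 × (25000 km) × (1600/4900)^(1/3) = 42010 km
d/d_R = (35000) / (42010) = 0.83
Since d/d_R < 1, the body is inside the Roche limit.

inside; d/d_R ≈ 0.83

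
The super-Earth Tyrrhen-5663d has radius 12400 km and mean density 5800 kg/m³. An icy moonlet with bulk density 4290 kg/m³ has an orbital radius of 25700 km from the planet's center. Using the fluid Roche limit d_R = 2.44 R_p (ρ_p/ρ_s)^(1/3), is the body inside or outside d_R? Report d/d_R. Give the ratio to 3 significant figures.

d_R = 2.44 × (12400 km) × (5800/4290)^(1/3) = 33460 km
d/d_R = (25700) / (33460) = 0.768
Since d/d_R < 1, the body is inside the Roche limit.

inside; d/d_R ≈ 0.768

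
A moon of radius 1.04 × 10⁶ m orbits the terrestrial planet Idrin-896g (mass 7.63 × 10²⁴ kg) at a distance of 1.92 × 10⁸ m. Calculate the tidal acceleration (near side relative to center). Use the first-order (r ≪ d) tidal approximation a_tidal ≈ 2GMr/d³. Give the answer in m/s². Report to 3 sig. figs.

1.50 × 10⁻⁴ m/s²

Since r ≪ d, expand the inverse-square field across one radius to get the leading 2GMr/d³ term.
Δg = 2GMr/d³
   = 2 × (6.674 × 10⁻¹¹) × (7.63 × 10²⁴) × (1.04 × 10⁶) / (1.92 × 10⁸)³
   = 1.50 × 10⁻⁴ m/s²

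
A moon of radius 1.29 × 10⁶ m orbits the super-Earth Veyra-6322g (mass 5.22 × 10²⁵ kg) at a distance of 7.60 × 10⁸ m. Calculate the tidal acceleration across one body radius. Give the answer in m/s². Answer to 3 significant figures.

2.05 × 10⁻⁵ m/s²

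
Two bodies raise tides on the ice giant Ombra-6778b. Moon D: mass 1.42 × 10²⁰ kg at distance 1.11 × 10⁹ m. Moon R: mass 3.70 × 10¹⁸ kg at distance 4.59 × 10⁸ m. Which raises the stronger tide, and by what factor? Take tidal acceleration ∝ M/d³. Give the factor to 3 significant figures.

Moon D, by a factor of ≈ 2.71

Tidal stretch scales as M/d³; compute that for each body.
Moon D: (1.42 × 10²⁰) / (1.11 × 10⁹)³ = 1.038 × 10⁻⁷
Moon R: (3.70 × 10¹⁸) / (4.59 × 10⁸)³ = 3.826 × 10⁻⁸
Ratio (larger/smaller) = 2.71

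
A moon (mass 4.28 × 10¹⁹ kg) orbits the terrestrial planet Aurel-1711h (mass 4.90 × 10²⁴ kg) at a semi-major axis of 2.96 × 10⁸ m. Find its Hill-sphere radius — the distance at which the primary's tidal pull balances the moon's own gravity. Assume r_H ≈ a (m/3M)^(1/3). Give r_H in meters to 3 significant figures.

4.23 × 10⁶ m

r_H ≈ a (m/3M)^(1/3)
    = (2.96 × 10⁸) × (4.28 × 10¹⁹ / (3 × 4.90 × 10²⁴))^(1/3)
    = 4.23 × 10⁶ m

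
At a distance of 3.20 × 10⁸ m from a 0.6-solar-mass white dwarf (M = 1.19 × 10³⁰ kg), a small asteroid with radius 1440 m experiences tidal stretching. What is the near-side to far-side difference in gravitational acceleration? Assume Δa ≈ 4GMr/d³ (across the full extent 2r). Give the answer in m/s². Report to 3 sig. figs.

1.40 × 10⁻² m/s²

Δa = 4GMr/d³
   = 4 × (6.674 × 10⁻¹¹) × (1.19 × 10³⁰) × (1440) / (3.20 × 10⁸)³
   = 1.40 × 10⁻² m/s²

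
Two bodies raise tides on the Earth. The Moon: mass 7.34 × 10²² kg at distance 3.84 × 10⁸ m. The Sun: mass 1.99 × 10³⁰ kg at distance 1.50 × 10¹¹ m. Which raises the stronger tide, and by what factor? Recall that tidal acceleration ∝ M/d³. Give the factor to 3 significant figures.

Tidal acceleration ∝ M/d³, so compare M/d³ for each.
The Moon: (7.34 × 10²²) / (3.84 × 10⁸)³ = 1.296 × 10⁻³
The Sun: (1.99 × 10³⁰) / (1.50 × 10¹¹)³ = 5.896 × 10⁻⁴
Ratio (larger/smaller) = 2.20

The Moon, by a factor of ≈ 2.20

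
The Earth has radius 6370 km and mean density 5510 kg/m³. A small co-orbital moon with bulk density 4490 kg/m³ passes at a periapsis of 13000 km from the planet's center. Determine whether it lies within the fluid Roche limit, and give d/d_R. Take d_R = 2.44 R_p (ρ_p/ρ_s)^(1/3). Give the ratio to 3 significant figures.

d_R = 2.44 × (6370 km) × (5510/4490)^(1/3) = 16640 km
d/d_R = (13000) / (16640) = 0.781
Since d/d_R < 1, the body is inside the Roche limit.

inside; d/d_R ≈ 0.781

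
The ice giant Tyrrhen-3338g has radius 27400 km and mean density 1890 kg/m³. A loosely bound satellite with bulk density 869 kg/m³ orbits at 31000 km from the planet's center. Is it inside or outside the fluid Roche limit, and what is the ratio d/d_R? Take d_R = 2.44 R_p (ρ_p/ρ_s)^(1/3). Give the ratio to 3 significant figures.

inside; d/d_R ≈ 0.358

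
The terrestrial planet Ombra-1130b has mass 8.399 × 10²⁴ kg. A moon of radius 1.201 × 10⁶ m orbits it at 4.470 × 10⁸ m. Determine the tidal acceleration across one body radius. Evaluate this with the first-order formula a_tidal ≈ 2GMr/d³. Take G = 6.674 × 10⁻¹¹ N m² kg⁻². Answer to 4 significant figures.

Differencing GM/(d−r)² and GM/d² to first order in r/d gives 2GMr/d³.
Δg = 2GMr/d³
   = 2 × (6.674 × 10⁻¹¹) × (8.399 × 10²⁴) × (1.201 × 10⁶) / (4.470 × 10⁸)³
   = 1.508 × 10⁻⁵ m/s²

1.508 × 10⁻⁵ m/s²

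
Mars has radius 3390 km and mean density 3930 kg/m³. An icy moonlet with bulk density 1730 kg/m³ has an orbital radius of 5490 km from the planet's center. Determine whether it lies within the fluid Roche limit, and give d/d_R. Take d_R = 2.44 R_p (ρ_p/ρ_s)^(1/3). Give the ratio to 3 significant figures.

inside; d/d_R ≈ 0.505

d_R = 2.44 × (3390 km) × (3930/1730)^(1/3) = 10870 km
d/d_R = (5490) / (10870) = 0.505
Since d/d_R < 1, the body is inside the Roche limit.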